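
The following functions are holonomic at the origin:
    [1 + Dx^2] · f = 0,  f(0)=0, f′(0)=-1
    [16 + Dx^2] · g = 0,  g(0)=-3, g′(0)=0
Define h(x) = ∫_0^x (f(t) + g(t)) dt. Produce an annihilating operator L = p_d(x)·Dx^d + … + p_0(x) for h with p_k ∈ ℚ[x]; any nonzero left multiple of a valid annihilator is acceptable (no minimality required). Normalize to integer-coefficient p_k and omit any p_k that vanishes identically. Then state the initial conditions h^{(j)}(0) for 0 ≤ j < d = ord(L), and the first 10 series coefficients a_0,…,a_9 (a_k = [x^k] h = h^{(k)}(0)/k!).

L = 16·Dx + 17·Dx^3 + Dx^5  (order 5).
h: a_k = 0, -3, -1/2, 8, 1/24, -32/5, -1/720, 256/105, 1/40320, -512/945, …
ICs: h(0) = 0, h′(0) = -3, h′′(0) = -1, h′′′(0) = 48, h′′′′(0) = 1.

f: a_k = 0, -1, 0, 1/6, 0, -1/120, 0, 1/5040, 0, -1/362880, …
g: a_k = -3, 0, 24, 0, -32, 0, 256/15, 0, -512/105, 0, …
Sum ⇒ L₀ = lclm(L_f,L_g) in ℚ(x)⟨Dx⟩.
Integrate: L := L₀·Dx.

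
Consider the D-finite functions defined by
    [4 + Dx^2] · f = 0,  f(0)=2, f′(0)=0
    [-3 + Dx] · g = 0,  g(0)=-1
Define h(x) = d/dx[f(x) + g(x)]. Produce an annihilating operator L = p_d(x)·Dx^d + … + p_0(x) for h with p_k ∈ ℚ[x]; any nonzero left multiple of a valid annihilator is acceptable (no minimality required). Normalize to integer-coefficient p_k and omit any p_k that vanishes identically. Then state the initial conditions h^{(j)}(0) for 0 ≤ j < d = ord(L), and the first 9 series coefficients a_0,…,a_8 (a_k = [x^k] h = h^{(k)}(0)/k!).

L = 12 - 4·Dx + 3·Dx^2 - Dx^3  (order 3).
h: a_k = -3, -17, -27/2, -49/6, -81/8, -857/120, -243/80, -6049/5040, -2187/4480, …
ICs: h(0) = -3, h′(0) = -17, h′′(0) = -27.

f: a_k = 2, 0, -4, 0, 4/3, 0, -8/45, 0, 4/315, …
g: a_k = -1, -3, -9/2, -9/2, -27/8, -81/40, -81/80, -243/560, -729/4480, …
h₀=f+g: left-lcm gives L₀, ord ≤ 3.
Differentiate: ansatz ord ≤ ord L₀ ⇒ L.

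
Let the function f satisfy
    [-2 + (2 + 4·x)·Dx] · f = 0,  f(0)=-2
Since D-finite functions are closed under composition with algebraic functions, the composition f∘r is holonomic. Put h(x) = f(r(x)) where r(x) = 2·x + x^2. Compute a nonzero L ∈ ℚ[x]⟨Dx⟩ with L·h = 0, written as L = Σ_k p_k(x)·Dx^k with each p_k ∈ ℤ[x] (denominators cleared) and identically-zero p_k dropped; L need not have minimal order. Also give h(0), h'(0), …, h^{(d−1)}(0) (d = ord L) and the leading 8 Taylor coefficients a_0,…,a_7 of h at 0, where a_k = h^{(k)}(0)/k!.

L = (-2 - 2·x) + (1 + 4·x + 2·x^2)·Dx  (order 1).
h: a_k = -2, -4, 2, -4, 9, -22, 57, -154, …
ICs: h(0) = -2.

f: a_k = -2, -2, 1, -1, 5/4, -7/4, 21/8, -33/8, …
h₀=f(r): pull back L_f along r ⇒ L₀.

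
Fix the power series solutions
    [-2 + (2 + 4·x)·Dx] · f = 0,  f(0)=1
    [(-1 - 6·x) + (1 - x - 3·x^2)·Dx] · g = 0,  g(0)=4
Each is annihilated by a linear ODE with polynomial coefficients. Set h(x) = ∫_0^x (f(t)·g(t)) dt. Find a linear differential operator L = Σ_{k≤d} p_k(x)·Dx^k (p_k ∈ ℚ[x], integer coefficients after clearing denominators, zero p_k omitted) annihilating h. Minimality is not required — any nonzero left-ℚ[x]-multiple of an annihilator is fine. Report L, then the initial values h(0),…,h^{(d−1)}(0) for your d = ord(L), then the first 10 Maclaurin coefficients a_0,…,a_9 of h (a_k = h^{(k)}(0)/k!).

f: a_k = 1, 1, -1/2, 1/2, -5/8, 7/8, -21/16, 33/16, -429/128, 715/128, …
g: a_k = 4, 4, 16, 28, 76, 160, 388, 868, 2032, 4636, …
Sym-product of L_f,L_g gives L₀ (≤ ord 1).
Integrate: L := L₀·Dx.
L = (2 + 7·x + 9·x^2)·Dx + (-1 - x + 5·x^2 + 6·x^3)·Dx^2  (order 2).
h: a_k = 0, 4, 4, 6, 11, 191/10, 77/2, 2049/28, 2427/16, 9731/32, …
ICs: h(0) = 0, h′(0) = 4.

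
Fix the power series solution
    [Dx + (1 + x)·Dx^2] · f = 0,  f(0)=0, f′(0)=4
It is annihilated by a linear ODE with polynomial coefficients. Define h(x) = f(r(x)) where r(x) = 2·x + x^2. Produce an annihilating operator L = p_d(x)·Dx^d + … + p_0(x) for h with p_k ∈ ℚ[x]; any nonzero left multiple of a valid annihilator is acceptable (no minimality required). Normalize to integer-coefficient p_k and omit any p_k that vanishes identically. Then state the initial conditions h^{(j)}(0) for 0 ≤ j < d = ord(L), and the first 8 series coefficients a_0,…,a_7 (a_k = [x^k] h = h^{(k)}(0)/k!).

f: a_k = 0, 4, -2, 4/3, -1, 4/5, -2/3, 4/7, …
f∘r: x↦r, Dx↦Dx/r' in L_f ⇒ L₀.
L = Dx + (1 + x)·Dx^2  (order 2).
h: a_k = 0, 8, -4, 8/3, -2, 8/5, -4/3, 8/7, …
ICs: h(0) = 0, h′(0) = 8.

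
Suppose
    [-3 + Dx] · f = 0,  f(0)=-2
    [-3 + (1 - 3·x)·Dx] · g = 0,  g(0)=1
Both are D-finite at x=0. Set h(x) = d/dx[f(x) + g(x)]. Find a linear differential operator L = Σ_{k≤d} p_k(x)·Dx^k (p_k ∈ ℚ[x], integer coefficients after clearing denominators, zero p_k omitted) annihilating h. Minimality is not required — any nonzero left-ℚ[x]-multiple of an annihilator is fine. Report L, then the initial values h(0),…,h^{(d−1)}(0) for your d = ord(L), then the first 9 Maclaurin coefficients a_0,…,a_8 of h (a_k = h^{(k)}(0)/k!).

f: a_k = -2, -6, -9, -9, -27/4, -81/20, -81/40, -243/280, -729/2240, …
g: a_k = 1, 3, 9, 27, 81, 243, 729, 2187, 6561, …
h₀=f+g: left-lcm gives L₀, ord ≤ 2.
h₀' ⇒ L via d/dx closure of L₀.
L = (36 + 54·x) + (-15 - 18·x + 27·x^2)·Dx + (1 - 9·x^2)·Dx^2  (order 2).
h: a_k = -3, 0, 54, 297, 4779/4, 87237/20, 612117/40, 14695911/280, 396807093/2240, …
ICs: h(0) = -3, h′(0) = 0.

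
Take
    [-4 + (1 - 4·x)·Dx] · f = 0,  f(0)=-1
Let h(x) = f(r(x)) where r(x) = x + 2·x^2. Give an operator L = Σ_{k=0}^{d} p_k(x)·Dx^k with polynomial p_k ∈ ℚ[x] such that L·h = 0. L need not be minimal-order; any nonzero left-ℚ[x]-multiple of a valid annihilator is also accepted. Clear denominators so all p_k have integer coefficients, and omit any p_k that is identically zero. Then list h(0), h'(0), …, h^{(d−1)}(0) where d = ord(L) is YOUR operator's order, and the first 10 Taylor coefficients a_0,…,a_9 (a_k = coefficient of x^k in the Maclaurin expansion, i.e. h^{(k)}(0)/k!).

f: a_k = -1, -4, -16, -64, -256, -1024, -4096, -16384, -65536, -262144, …
f∘r: x↦r, Dx↦Dx/r' in L_f ⇒ L₀.
L = (4 + 16·x) + (-1 + 4·x + 8·x^2)·Dx  (order 1).
h: a_k = -1, -4, -24, -128, -704, -3840, -20992, -114688, -626688, -3424256, …
ICs: h(0) = -1.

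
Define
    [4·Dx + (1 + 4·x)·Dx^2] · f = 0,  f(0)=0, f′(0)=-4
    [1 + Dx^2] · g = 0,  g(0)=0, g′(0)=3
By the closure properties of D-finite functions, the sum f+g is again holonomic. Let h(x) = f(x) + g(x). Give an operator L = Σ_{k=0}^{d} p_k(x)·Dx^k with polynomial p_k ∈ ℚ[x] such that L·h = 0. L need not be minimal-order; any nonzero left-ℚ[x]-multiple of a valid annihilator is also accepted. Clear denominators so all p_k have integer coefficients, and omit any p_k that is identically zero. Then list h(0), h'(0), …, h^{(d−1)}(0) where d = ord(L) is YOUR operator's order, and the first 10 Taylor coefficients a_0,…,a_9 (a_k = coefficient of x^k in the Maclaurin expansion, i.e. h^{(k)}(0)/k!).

L = (388 + 32·x + 64·x^2)·Dx + (33 + 140·x + 48·x^2 + 64·x^3)·Dx^2 + (388 + 32·x + 64·x^2)·Dx^3 + (33 + 140·x + 48·x^2 + 64·x^3)·Dx^4  (order 4).
h: a_k = 0, -1, 8, -131/6, 64, -8191/40, 2048/3, -3932161/1680, 8192, -3523215359/120960, …
ICs: h(0) = 0, h′(0) = -1, h′′(0) = 16, h′′′(0) = -131.

f: a_k = 0, -4, 8, -64/3, 64, -1024/5, 2048/3, -16384/7, 8192, -262144/9, …
g: a_k = 0, 3, 0, -1/2, 0, 1/40, 0, -1/1680, 0, 1/120960, …
L₀ := lclm(L_f,L_g); ord L₀ ≤ 2+2.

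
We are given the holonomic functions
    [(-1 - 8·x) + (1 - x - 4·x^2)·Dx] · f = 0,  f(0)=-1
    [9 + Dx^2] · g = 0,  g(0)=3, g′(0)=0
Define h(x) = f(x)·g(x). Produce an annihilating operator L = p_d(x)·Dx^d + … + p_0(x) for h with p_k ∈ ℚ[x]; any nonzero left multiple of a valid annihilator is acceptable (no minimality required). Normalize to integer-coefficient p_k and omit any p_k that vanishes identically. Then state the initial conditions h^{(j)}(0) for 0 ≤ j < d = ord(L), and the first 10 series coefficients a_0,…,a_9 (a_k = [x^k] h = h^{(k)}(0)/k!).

L = (-1 + 9·x + 36·x^2) + (2 + 16·x)·Dx + (-1 + x + 4·x^2)·Dx^2  (order 2).
h: a_k = -3, -3, -3/2, -27/2, -237/8, -669/8, -15927/80, -42687/80, -5960307/4480, -3104439/896, …
ICs: h(0) = -3, h′(0) = -3.

f: a_k = -1, -1, -5, -9, -29, -65, -181, -441, -1165, -2929, …
g: a_k = 3, 0, -27/2, 0, 81/8, 0, -243/80, 0, 2187/4480, 0, …
L₀ := L_f ⊗_s L_g (sym. prod.), ord ≤ 2.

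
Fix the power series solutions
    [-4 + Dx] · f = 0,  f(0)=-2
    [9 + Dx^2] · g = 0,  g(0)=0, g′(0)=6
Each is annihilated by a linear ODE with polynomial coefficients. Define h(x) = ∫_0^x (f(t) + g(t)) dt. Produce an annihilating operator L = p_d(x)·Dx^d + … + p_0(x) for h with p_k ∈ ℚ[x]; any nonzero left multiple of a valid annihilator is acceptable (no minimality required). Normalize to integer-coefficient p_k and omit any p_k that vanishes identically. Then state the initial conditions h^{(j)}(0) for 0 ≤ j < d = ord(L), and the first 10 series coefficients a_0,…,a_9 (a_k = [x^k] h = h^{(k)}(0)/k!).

f: a_k = -2, -8, -16, -64/3, -64/3, -256/15, -512/45, -2048/315, -1024/315, -4096/2835, …
g: a_k = 0, 6, 0, -9, 0, 81/20, 0, -243/280, 0, 243/2240, …
L₀ := lclm(L_f,L_g); ord L₀ ≤ 1+2.
∫: right-multiply L₀ by Dx.
L = -36·Dx + 9·Dx^2 - 4·Dx^3 + Dx^4  (order 4).
h: a_k = 0, -2, -1, -16/3, -91/12, -64/15, -781/360, -512/315, -2653/2880, -1024/2835, …
ICs: h(0) = 0, h′(0) = -2, h′′(0) = -2, h′′′(0) = -32.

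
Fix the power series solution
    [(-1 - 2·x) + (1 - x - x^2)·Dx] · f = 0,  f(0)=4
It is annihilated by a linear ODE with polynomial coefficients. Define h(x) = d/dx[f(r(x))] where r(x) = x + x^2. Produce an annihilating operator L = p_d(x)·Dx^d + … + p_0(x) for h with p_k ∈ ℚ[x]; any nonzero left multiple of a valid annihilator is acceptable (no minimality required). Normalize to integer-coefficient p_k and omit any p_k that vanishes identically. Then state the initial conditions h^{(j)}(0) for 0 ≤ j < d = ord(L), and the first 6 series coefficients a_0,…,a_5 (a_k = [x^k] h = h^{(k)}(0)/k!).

L = (6 + 24·x + 48·x^2 + 68·x^3 + 84·x^4 + 60·x^5 + 20·x^6) + (-1 - 3·x + 12·x^3 + 25·x^4 + 24·x^5 + 14·x^6 + 4·x^7)·Dx  (order 1).
h: a_k = 4, 24, 84, 256, 740, 2064, …
ICs: h(0) = 4.

f: a_k = 4, 4, 8, 12, 20, 32, …
f∘r: x↦r, Dx↦Dx/r' in L_f ⇒ L₀.
Derive L from L₀ (diff closure).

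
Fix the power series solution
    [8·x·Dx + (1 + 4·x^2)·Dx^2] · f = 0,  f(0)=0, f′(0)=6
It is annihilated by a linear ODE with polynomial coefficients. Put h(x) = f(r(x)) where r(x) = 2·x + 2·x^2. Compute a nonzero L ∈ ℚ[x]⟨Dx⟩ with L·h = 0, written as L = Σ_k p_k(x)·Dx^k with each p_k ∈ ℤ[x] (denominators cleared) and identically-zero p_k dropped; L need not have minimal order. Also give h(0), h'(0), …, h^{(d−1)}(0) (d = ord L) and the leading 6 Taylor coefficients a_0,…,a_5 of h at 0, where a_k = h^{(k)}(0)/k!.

L = (-2 + 32·x + 128·x^2 + 192·x^3 + 96·x^4)·Dx + (1 + 2·x + 16·x^2 + 64·x^3 + 80·x^4 + 32·x^5)·Dx^2  (order 2).
h: a_k = 0, 12, 12, -64, -192, 2112/5, …
ICs: h(0) = 0, h′(0) = 12.

f: a_k = 0, 6, 0, -8, 0, 96/5, …
L₀ from L_f via x↦r, Dx↦r'^{-1}Dx.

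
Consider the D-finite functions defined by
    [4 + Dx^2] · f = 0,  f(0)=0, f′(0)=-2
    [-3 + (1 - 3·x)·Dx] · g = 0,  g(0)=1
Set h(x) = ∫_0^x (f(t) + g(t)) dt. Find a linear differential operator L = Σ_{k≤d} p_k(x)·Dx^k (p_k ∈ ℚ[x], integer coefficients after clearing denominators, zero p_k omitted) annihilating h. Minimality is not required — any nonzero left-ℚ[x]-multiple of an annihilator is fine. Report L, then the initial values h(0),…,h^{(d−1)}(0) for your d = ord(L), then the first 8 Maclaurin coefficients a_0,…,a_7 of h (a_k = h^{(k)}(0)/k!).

L = (-348 + 144·x - 216·x^2)·Dx + (44 - 180·x + 216·x^2 - 216·x^3)·Dx^2 + (-87 + 36·x - 54·x^2)·Dx^3 + (11 - 45·x + 54·x^2 - 54·x^3)·Dx^4  (order 4).
h: a_k = 0, 1, 1/2, 3, 85/12, 81/5, 3641/90, 729/7, …
ICs: h(0) = 0, h′(0) = 1, h′′(0) = 1, h′′′(0) = 18.

f: a_k = 0, -2, 0, 4/3, 0, -4/15, 0, 8/315, …
g: a_k = 1, 3, 9, 27, 81, 243, 729, 2187, …
Weyl lclm of L_f,L_g ⇒ L₀ (ord ≤ 3).
Integrate: L := L₀·Dx.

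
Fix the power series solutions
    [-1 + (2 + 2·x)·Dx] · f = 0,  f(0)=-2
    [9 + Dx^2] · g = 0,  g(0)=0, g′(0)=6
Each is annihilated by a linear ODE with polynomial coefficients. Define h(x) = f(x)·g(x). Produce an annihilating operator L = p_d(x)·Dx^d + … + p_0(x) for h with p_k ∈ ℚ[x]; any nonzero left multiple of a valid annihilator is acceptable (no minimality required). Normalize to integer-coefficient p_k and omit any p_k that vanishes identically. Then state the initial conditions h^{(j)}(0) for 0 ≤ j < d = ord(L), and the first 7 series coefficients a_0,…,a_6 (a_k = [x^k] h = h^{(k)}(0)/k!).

L = (39 + 72·x + 36·x^2) + (-4 - 4·x)·Dx + (4 + 8·x + 4·x^2)·Dx^2  (order 2).
h: a_k = 0, -12, -6, 39/2, 33/4, -1581/160, -1041/320, …
ICs: h(0) = 0, h′(0) = -12.

f: a_k = -2, -1, 1/4, -1/8, 5/64, -7/128, 21/512, …
g: a_k = 0, 6, 0, -9, 0, 81/20, 0, …
Sym-product of L_f,L_g gives L₀ (≤ ord 2).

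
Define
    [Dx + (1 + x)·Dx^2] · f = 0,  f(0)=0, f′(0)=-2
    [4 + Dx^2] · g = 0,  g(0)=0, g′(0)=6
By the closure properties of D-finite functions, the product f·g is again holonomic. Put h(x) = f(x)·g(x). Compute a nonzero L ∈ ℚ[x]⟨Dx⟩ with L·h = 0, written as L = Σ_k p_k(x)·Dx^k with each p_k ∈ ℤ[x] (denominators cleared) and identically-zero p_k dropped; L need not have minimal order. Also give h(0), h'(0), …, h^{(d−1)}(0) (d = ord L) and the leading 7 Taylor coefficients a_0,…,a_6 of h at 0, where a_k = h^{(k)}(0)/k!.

L = (168 + 864·x + 1456·x^2 + 1024·x^3 + 256·x^4) + (112 + 368·x + 384·x^2 + 128·x^3)·Dx + (102 + 464·x + 744·x^2 + 512·x^3 + 128·x^4)·Dx^2 + (28 + 92·x + 96·x^2 + 32·x^3)·Dx^3 + (15 + 62·x + 95·x^2 + 64·x^3 + 16·x^4)·Dx^4  (order 4).
h: a_k = 0, 0, -12, 6, 4, -1, -4/3, …
ICs: h(0) = 0, h′(0) = 0, h′′(0) = -24, h′′′(0) = 36.

f: a_k = 0, -2, 1, -2/3, 1/2, -2/5, 1/3, …
g: a_k = 0, 6, 0, -4, 0, 4/5, 0, …
Sym-product of L_f,L_g gives L₀ (≤ ord 4).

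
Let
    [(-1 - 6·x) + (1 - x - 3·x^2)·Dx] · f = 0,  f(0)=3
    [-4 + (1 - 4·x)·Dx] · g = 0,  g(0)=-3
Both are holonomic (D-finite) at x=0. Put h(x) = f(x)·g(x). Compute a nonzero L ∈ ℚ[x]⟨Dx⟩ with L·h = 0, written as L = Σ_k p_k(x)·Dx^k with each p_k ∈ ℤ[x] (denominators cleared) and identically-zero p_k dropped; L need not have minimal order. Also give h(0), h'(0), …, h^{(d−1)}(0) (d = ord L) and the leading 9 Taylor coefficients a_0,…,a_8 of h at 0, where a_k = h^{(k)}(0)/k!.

f: a_k = 3, 3, 12, 21, 57, 120, 291, 651, 1524, …
g: a_k = -3, -12, -48, -192, -768, -3072, -12288, -49152, -196608, …
h₀=f·g: eliminate ⇒ L₀, order ≤ 1·1.
L = (-5 + 2·x + 36·x^2) + (1 - 5·x + x^2 + 12·x^3)·Dx  (order 1).
h: a_k = -9, -45, -216, -927, -3879, -15876, -64377, -259461, -1042416, …
ICs: h(0) = -9.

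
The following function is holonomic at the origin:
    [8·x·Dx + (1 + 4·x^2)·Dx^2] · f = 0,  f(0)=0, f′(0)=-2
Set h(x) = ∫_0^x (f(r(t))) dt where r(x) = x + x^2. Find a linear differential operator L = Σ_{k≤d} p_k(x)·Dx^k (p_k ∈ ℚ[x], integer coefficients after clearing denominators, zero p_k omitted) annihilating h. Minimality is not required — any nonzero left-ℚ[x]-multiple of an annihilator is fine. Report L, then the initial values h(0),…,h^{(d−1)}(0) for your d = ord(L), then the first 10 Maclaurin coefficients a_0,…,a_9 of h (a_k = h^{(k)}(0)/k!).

L = (-2 + 8·x + 32·x^2 + 48·x^3 + 24·x^4)·Dx^2 + (1 + 2·x + 4·x^2 + 16·x^3 + 20·x^4 + 8·x^5)·Dx^3  (order 3).
h: a_k = 0, 0, -1, -2/3, 2/3, 8/5, 4/15, -88/21, -40/7, 64/9, …
ICs: h(0) = 0, h′(0) = 0, h′′(0) = -2.

f: a_k = 0, -2, 0, 8/3, 0, -32/5, 0, 128/7, 0, -512/9, …
Change of var in L_f (x↦r) gives L₀.
∫: right-multiply L₀ by Dx.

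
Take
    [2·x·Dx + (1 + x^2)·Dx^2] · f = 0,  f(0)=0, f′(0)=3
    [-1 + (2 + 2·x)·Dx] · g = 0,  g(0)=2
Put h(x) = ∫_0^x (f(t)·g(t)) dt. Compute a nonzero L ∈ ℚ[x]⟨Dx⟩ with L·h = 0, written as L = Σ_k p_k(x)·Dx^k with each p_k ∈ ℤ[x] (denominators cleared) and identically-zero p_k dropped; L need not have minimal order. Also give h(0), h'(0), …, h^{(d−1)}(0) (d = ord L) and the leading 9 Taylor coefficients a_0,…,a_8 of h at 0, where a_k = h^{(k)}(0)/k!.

f: a_k = 0, 3, 0, -1, 0, 3/5, 0, -3/7, 0, …
g: a_k = 2, 1, -1/4, 1/8, -5/64, 7/128, -21/512, 33/1024, -429/16384, …
L₀ := L_f ⊗_s L_g (sym. prod.), ord ≤ 2.
Integrate: L := L₀·Dx.
L = (3 - 4·x - x^2)·Dx + (-4 + 4·x + 12·x^2 + 4·x^3)·Dx^2 + (4 + 8·x + 8·x^2 + 8·x^3 + 4·x^4)·Dx^3  (order 3).
h: a_k = 0, 0, 3, 1, -11/16, -1/8, 389/1920, 409/4480, -18853/143360, …
ICs: h(0) = 0, h′(0) = 0, h′′(0) = 6.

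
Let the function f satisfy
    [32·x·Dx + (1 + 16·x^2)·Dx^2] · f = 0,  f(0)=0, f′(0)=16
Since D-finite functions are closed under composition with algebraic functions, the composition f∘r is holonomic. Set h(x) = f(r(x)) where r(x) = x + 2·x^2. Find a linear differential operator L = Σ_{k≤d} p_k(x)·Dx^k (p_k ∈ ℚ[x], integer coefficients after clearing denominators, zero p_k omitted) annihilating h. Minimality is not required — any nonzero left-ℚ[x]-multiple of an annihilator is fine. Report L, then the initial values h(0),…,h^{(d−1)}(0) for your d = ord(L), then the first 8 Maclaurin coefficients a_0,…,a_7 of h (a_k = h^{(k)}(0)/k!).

L = (-4 + 32·x + 256·x^2 + 768·x^3 + 768·x^4)·Dx + (1 + 4·x + 16·x^2 + 128·x^3 + 320·x^4 + 256·x^5)·Dx^2  (order 2).
h: a_k = 0, 16, 32, -256/3, -512, -1024/5, 22528/3, 163840/7, …
ICs: h(0) = 0, h′(0) = 16.

f: a_k = 0, 16, 0, -256/3, 0, 4096/5, 0, -65536/7, …
Substitute x→r, Dx→(1/r')Dx; clear ⇒ L₀.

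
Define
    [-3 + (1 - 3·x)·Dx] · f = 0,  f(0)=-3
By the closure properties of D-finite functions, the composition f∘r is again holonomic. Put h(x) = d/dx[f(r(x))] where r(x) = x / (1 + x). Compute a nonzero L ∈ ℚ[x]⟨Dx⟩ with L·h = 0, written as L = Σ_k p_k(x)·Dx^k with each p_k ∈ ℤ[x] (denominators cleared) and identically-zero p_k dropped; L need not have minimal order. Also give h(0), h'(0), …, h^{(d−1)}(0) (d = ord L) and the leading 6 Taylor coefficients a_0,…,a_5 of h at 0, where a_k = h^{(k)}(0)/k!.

f: a_k = -3, -9, -27, -81, -243, -729, …
h₀=f(r): pull back L_f along r ⇒ L₀.
h₀' ⇒ L via d/dx closure of L₀.
L = 4 + (-1 + 2·x)·Dx  (order 1).
h: a_k = -9, -36, -108, -288, -720, -1728, …
ICs: h(0) = -9.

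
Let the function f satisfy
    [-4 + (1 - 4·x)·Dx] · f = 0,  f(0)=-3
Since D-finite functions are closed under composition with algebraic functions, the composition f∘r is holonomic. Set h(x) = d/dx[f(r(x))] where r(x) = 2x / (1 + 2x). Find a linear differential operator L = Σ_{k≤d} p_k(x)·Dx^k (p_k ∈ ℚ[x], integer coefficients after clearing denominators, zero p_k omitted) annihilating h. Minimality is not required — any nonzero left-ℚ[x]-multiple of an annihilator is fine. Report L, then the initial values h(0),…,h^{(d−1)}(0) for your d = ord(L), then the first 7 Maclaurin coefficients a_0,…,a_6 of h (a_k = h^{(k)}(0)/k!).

L = 12 + (-1 + 6·x)·Dx  (order 1).
h: a_k = -24, -288, -2592, -20736, -155520, -1119744, -7838208, …
ICs: h(0) = -24.

f: a_k = -3, -12, -48, -192, -768, -3072, -12288, …
Change of var in L_f (x↦r) gives L₀.
Derive L from L₀ (diff closure).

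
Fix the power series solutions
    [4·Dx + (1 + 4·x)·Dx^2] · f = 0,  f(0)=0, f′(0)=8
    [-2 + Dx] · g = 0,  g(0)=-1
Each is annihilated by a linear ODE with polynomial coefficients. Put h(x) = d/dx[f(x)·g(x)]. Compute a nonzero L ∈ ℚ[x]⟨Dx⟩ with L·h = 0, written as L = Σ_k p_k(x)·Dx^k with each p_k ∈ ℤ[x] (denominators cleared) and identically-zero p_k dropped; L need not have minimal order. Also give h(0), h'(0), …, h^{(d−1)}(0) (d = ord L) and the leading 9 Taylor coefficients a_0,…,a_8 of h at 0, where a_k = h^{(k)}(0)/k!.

L = (20 - 32·x + 64·x^2) + (-8 + 16·x - 64·x^2)·Dx + (-1 + 16·x^2)·Dx^2  (order 2).
h: a_k = -8, 0, -80, 256, -3344/3, 13568/3, -826528/45, 3341312/45, -6288112/21, …
ICs: h(0) = -8, h′(0) = 0.

f: a_k = 0, 8, -16, 128/3, -128, 2048/5, -4096/3, 32768/7, -16384, …
g: a_k = -1, -2, -2, -4/3, -2/3, -4/15, -4/45, -8/315, -2/315, …
h₀=f·g: eliminate ⇒ L₀, order ≤ 2·1.
Differentiate: ansatz ord ≤ ord L₀ ⇒ L.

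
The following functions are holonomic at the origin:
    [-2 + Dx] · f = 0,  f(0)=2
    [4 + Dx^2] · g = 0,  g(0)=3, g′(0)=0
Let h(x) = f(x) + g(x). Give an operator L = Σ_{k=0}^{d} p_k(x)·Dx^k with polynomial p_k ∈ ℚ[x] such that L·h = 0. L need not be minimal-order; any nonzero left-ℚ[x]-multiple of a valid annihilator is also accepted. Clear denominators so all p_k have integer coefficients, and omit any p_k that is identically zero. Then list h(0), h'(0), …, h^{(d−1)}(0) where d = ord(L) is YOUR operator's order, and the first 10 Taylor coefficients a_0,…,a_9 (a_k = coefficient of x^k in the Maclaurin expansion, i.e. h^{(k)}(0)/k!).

f: a_k = 2, 4, 4, 8/3, 4/3, 8/15, 8/45, 16/315, 4/315, 8/2835, …
g: a_k = 3, 0, -6, 0, 2, 0, -4/15, 0, 2/105, 0, …
L₀ := lclm(L_f,L_g); ord L₀ ≤ 1+2.
L = -8 + 4·Dx - 2·Dx^2 + Dx^3  (order 3).
h: a_k = 5, 4, -2, 8/3, 10/3, 8/15, -4/45, 16/315, 2/63, 8/2835, …
ICs: h(0) = 5, h′(0) = 4, h′′(0) = -4.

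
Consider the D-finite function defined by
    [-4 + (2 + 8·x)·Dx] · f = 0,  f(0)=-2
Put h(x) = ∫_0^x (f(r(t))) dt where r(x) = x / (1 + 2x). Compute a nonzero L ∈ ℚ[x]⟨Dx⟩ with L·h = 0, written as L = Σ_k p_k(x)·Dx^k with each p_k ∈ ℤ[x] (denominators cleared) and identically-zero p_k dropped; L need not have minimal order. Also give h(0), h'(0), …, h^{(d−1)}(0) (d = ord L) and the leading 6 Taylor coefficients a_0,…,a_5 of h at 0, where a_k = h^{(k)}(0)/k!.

f: a_k = -2, -4, 4, -8, 20, -56, …
f∘r: x↦r, Dx↦Dx/r' in L_f ⇒ L₀.
Integrate: L := L₀·Dx.
L = -2·Dx + (1 + 8·x + 12·x^2)·Dx^2  (order 2).
h: a_k = 0, -2, -2, 4, -10, 148/5, …
ICs: h(0) = 0, h′(0) = -2.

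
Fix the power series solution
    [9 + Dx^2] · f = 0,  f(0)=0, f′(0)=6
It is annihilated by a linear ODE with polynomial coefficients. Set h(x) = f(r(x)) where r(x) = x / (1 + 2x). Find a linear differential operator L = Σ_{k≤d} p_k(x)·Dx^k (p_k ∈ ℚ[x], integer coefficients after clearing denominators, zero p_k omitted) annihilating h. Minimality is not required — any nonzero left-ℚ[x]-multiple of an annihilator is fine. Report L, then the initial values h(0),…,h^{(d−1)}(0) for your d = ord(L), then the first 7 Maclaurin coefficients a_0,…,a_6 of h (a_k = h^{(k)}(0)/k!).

L = 9 + (4 + 24·x + 48·x^2 + 32·x^3)·Dx + (1 + 8·x + 24·x^2 + 32·x^3 + 16·x^4)·Dx^2  (order 2).
h: a_k = 0, 6, -12, 15, 6, -2319/20, 975/2, …
ICs: h(0) = 0, h′(0) = 6.

f: a_k = 0, 6, 0, -9, 0, 81/20, 0, …
Change of var in L_f (x↦r) gives L₀.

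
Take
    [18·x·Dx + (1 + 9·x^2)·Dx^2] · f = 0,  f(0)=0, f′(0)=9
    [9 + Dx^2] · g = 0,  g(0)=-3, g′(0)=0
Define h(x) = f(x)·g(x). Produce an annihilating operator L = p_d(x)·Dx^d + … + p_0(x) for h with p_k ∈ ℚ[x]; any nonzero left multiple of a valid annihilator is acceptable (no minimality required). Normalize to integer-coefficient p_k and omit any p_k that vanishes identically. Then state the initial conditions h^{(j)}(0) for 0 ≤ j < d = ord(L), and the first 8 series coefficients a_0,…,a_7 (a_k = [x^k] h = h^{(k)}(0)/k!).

L = (810 + 18954·x^2 + 72171·x^4 + 236196·x^6 + 531441·x^8) + (972·x + 14580·x^3 + 78732·x^5 + 236196·x^7)·Dx + (108 + 2592·x^2 + 13122·x^4 + 52488·x^6 + 118098·x^8)·Dx^2 + (108·x + 1620·x^3 + 8748·x^5 + 26244·x^7)·Dx^3 + (2 + 54·x^2 + 567·x^4 + 2916·x^6 + 6561·x^8)·Dx^4  (order 4).
h: a_k = 0, -27, 0, 405/2, 0, -35721/40, 0, 2845287/560, …
ICs: h(0) = 0, h′(0) = -27, h′′(0) = 0, h′′′(0) = 1215.

f: a_k = 0, 9, 0, -27, 0, 729/5, 0, -6561/7, …
g: a_k = -3, 0, 27/2, 0, -81/8, 0, 243/80, 0, …
f·g: L₀ = L_f ⊗_s L_g, ord ≤ 2·2.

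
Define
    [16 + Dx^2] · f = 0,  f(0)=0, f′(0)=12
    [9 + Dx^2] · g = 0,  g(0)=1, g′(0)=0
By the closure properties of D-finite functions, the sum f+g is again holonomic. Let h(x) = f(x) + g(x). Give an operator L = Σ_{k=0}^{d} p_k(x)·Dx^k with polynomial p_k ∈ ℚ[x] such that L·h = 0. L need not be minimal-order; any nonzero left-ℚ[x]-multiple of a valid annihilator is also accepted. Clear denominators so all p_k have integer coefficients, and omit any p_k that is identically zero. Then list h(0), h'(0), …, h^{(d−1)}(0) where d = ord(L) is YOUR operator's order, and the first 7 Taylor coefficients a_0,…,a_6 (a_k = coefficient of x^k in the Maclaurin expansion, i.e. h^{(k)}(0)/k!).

f: a_k = 0, 12, 0, -32, 0, 128/5, 0, …
g: a_k = 1, 0, -9/2, 0, 27/8, 0, -81/80, …
Weyl lclm of L_f,L_g ⇒ L₀ (ord ≤ 4).
L = 144 + 25·Dx^2 + Dx^4  (order 4).
h: a_k = 1, 12, -9/2, -32, 27/8, 128/5, -81/80, …
ICs: h(0) = 1, h′(0) = 12, h′′(0) = -9, h′′′(0) = -192.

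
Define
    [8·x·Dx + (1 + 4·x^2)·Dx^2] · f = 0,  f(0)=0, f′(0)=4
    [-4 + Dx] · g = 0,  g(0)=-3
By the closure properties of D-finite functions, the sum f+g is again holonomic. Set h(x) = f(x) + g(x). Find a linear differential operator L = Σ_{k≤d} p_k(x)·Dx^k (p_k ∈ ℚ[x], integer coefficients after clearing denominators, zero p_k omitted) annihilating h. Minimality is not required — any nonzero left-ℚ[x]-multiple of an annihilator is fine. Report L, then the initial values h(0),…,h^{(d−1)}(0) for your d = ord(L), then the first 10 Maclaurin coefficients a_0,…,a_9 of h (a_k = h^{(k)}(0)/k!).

f: a_k = 0, 4, 0, -16/3, 0, 64/5, 0, -256/7, 0, 1024/9, …
g: a_k = -3, -12, -24, -32, -32, -128/5, -256/15, -1024/105, -512/105, -2048/945, …
f+g: L₀ = lclm(L_f,L_g), ord ≤ 2+1.
L = (8 - 32·x - 96·x^2 - 128·x^3)·Dx + (-6 - 8·x^2 - 64·x^4)·Dx^2 + (1 + 2·x + 8·x^2 + 8·x^3 + 16·x^4)·Dx^3  (order 3).
h: a_k = -3, -8, -24, -112/3, -32, -64/5, -256/15, -4864/105, -512/105, 105472/945, …
ICs: h(0) = -3, h′(0) = -8, h′′(0) = -48.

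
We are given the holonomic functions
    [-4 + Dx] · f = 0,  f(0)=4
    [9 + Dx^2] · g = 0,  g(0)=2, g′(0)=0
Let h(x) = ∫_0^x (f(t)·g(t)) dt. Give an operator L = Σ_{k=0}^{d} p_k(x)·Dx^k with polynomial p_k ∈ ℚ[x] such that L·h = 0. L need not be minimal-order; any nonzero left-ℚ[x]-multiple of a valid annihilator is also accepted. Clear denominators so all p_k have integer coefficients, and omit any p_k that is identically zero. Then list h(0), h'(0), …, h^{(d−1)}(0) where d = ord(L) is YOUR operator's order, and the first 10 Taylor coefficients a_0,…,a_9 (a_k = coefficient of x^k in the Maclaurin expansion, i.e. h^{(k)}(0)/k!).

L = 25·Dx - 8·Dx^2 + Dx^3  (order 3).
h: a_k = 0, 8, 16, 28/3, -44/3, -527/15, -1558/45, -1679/90, -4031/1260, 164833/45360, …
ICs: h(0) = 0, h′(0) = 8, h′′(0) = 32.

f: a_k = 4, 16, 32, 128/3, 128/3, 512/15, 1024/45, 4096/315, 2048/315, 8192/2835, …
g: a_k = 2, 0, -9, 0, 27/4, 0, -81/40, 0, 729/2240, 0, …
L₀ := L_f ⊗_s L_g (sym. prod.), ord ≤ 2.
∫: right-multiply L₀ by Dx.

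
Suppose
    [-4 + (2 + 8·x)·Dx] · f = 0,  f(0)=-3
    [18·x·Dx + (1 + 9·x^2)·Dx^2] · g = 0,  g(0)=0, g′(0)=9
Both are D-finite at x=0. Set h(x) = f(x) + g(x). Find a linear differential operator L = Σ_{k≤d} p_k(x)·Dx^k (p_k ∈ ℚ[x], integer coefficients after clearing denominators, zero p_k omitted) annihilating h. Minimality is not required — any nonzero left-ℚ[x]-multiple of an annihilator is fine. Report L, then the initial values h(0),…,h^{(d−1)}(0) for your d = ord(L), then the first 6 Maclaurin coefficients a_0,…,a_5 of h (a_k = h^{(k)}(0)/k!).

L = (-18 - 180·x + 486·x^2 + 972·x^3)·Dx + (-15 - 72·x - 9·x^2 + 1944·x^3 + 3402·x^4)·Dx^2 + (-1 + 5·x + 54·x^2 + 153·x^3 + 567·x^4 + 972·x^5)·Dx^3  (order 3).
h: a_k = -3, 3, 6, -39, 30, 309/5, …
ICs: h(0) = -3, h′(0) = 3, h′′(0) = 12.

f: a_k = -3, -6, 6, -12, 30, -84, …
g: a_k = 0, 9, 0, -27, 0, 729/5, …
Sum ⇒ L₀ = lclm(L_f,L_g) in ℚ(x)⟨Dx⟩.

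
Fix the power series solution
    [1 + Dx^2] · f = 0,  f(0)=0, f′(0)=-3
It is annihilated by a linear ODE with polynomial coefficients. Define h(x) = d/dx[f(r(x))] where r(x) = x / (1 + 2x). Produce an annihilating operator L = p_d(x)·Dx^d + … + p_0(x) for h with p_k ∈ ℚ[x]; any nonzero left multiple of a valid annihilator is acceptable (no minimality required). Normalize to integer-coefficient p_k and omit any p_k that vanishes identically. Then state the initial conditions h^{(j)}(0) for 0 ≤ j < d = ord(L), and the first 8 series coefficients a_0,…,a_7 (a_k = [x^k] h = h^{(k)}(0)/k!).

L = (25 + 96·x + 96·x^2) + (12 + 72·x + 144·x^2 + 96·x^3)·Dx + (1 + 8·x + 24·x^2 + 32·x^3 + 16·x^4)·Dx^2  (order 2).
h: a_k = -3, 12, -69/2, 84, -1441/8, 675/2, -123479/240, 6599/15, …
ICs: h(0) = -3, h′(0) = 12.

f: a_k = 0, -3, 0, 1/2, 0, -1/40, 0, 1/1680, …
f∘r: x↦r, Dx↦Dx/r' in L_f ⇒ L₀.
Differentiate: ansatz ord ≤ ord L₀ ⇒ L.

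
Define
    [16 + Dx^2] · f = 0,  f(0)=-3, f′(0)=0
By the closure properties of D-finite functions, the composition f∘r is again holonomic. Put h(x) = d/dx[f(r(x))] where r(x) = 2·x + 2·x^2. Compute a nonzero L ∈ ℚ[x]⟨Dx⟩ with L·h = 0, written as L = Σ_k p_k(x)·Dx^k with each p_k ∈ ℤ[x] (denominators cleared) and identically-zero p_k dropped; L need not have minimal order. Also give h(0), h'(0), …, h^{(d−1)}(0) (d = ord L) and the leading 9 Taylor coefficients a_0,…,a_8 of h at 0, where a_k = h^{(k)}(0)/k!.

f: a_k = -3, 0, 24, 0, -32, 0, 256/15, 0, -512/105, …
f∘r: x↦r, Dx↦Dx/r' in L_f ⇒ L₀.
Differentiate: ansatz ord ≤ ord L₀ ⇒ L.
L = (76 + 512·x + 1536·x^2 + 2048·x^3 + 1024·x^4) + (-6 - 12·x)·Dx + (1 + 4·x + 4·x^2)·Dx^2  (order 2).
h: a_k = 0, 192, 576, -1664, -10240, -59392/5, 157696/5, 12283904/105, 3735552/35, …
ICs: h(0) = 0, h′(0) = 192.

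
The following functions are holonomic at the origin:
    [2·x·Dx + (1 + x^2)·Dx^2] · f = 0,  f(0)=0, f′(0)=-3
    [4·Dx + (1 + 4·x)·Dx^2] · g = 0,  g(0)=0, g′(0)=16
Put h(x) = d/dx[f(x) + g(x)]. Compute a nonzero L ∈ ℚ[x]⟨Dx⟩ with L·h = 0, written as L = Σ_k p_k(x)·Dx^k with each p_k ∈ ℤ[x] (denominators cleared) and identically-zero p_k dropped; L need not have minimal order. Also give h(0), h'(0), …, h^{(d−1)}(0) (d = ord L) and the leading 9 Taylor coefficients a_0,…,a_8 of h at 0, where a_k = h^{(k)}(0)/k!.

L = (-4 - 48·x + 12·x^2 + 16·x^3) + (-17 - 8·x - 45·x^2 + 24·x^3 + 32·x^4)·Dx + (-2 - 7·x + 4·x^2 + x^3 + 6·x^4 + 8·x^5)·Dx^2  (order 2).
h: a_k = 13, -64, 259, -1024, 4093, -16384, 65539, -262144, 1048573, …
ICs: h(0) = 13, h′(0) = -64.

f: a_k = 0, -3, 0, 1, 0, -3/5, 0, 3/7, 0, …
g: a_k = 0, 16, -32, 256/3, -256, 4096/5, -8192/3, 65536/7, -32768, …
f+g: L₀ = lclm(L_f,L_g), ord ≤ 2+2.
Derive L from L₀ (diff closure).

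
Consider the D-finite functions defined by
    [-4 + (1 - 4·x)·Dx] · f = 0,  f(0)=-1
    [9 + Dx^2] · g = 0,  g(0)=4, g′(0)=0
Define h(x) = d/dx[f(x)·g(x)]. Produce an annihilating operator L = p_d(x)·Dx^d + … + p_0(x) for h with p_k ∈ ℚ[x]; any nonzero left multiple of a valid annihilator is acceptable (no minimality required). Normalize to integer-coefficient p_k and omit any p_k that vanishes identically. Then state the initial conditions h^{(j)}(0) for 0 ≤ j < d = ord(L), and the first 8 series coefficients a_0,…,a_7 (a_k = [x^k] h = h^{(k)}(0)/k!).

L = (-23 - 72·x + 144·x^2) + (-8 + 32·x)·Dx + (1 - 8·x + 16·x^2)·Dx^2  (order 2).
h: a_k = -16, -92, -552, -2998, -14990, -719277/10, -1678313/5, -214824793/140, …
ICs: h(0) = -16, h′(0) = -92.

f: a_k = -1, -4, -16, -64, -256, -1024, -4096, -16384, …
g: a_k = 4, 0, -18, 0, 27/2, 0, -81/20, 0, …
f·g: L₀ = L_f ⊗_s L_g, ord ≤ 1·2.
h₀' ⇒ L via d/dx closure of L₀.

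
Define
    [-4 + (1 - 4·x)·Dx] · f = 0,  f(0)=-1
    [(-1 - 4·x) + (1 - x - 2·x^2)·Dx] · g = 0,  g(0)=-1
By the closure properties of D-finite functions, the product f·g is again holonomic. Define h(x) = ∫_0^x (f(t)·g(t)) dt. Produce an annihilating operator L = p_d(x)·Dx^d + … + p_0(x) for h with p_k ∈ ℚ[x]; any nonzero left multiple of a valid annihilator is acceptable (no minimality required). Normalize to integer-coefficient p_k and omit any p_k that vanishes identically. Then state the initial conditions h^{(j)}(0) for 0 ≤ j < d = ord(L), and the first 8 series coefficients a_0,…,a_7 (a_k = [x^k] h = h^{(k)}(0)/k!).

L = (-5 + 4·x + 24·x^2)·Dx + (1 - 5·x + 2·x^2 + 8·x^3)·Dx^2  (order 2).
h: a_k = 0, 1, 5/2, 23/3, 97/4, 399/5, 539/2, 6511/7, …
ICs: h(0) = 0, h′(0) = 1.

f: a_k = -1, -4, -16, -64, -256, -1024, -4096, -16384, …
g: a_k = -1, -1, -3, -5, -11, -21, -43, -85, …
Sym-product of L_f,L_g gives L₀ (≤ ord 1).
∫: right-multiply L₀ by Dx.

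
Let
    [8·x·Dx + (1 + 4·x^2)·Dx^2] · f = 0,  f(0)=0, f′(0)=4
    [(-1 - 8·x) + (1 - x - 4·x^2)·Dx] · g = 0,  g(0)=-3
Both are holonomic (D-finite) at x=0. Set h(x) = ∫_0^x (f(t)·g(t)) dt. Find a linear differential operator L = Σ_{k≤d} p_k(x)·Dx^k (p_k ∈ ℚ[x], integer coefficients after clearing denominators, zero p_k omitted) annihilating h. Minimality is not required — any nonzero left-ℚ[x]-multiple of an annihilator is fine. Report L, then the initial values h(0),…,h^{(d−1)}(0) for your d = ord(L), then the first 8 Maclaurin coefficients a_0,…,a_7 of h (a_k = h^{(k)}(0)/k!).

L = (8 + 8·x + 96·x^2)·Dx + (2 + 8·x + 16·x^2 + 96·x^3)·Dx^2 + (-1 + x + 4·x^3 + 16·x^4)·Dx^3  (order 3).
h: a_k = 0, 0, -6, -4, -11, -92/5, -766/15, -3372/35, …
ICs: h(0) = 0, h′(0) = 0, h′′(0) = -12.

f: a_k = 0, 4, 0, -16/3, 0, 64/5, 0, -256/7, …
g: a_k = -3, -3, -15, -27, -87, -195, -543, -1323, …
f·g: L₀ = L_f ⊗_s L_g, ord ≤ 2·1.
∫: right-multiply L₀ by Dx.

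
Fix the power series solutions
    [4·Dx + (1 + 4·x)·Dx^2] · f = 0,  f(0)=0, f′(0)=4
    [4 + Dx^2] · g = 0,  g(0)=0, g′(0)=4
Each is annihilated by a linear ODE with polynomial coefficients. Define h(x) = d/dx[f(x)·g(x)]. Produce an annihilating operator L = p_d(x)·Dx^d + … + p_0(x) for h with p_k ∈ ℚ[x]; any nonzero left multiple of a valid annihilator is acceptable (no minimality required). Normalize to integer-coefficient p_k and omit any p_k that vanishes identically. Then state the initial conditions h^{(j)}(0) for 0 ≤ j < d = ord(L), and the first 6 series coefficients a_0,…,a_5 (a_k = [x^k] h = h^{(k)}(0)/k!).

L = (-832 - 992·x - 5568·x^2 - 12288·x^3 - 2048·x^4 + 24576·x^5 + 16384·x^6) + (-264 - 1568·x - 2560·x^2 + 10240·x^4 + 8192·x^5)·Dx + (-220 - 368·x - 1760·x^2 - 3072·x^3 + 2048·x^4 + 12288·x^5 + 8192·x^6)·Dx^2 + (-66 - 392·x - 640·x^2 + 2560·x^4 + 2048·x^5)·Dx^3 + (-3 - 30·x - 92·x^2 + 640·x^4 + 1536·x^5 + 1024·x^6)·Dx^4  (order 4).
h: a_k = 0, 32, -96, 896/3, -3520/3, 13760/3, …
ICs: h(0) = 0, h′(0) = 32, h′′(0) = -192, h′′′(0) = 1792.

f: a_k = 0, 4, -8, 64/3, -64, 1024/5, …
g: a_k = 0, 4, 0, -8/3, 0, 8/15, …
Sym-product of L_f,L_g gives L₀ (≤ ord 4).
Differentiate: ansatz ord ≤ ord L₀ ⇒ L.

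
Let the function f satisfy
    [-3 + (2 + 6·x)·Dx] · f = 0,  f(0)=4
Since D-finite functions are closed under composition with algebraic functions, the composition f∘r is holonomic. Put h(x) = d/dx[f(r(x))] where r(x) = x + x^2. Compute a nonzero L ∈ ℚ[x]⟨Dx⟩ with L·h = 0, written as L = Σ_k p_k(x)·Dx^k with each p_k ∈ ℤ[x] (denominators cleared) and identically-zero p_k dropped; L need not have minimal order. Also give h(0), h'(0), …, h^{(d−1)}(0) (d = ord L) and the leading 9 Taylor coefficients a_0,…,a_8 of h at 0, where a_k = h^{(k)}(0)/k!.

L = 1 + (-2 - 10·x - 18·x^2 - 12·x^3)·Dx  (order 1).
h: a_k = 6, 3, -27/4, 99/8, -1215/64, 2997/128, -9639/512, -6237/1024, 1073817/16384, …
ICs: h(0) = 6.

f: a_k = 4, 6, -9/2, 27/4, -405/32, 1701/64, -15309/256, 72171/512, -2814669/8192, …
Change of var in L_f (x↦r) gives L₀.
Differentiate: ansatz ord ≤ ord L₀ ⇒ L.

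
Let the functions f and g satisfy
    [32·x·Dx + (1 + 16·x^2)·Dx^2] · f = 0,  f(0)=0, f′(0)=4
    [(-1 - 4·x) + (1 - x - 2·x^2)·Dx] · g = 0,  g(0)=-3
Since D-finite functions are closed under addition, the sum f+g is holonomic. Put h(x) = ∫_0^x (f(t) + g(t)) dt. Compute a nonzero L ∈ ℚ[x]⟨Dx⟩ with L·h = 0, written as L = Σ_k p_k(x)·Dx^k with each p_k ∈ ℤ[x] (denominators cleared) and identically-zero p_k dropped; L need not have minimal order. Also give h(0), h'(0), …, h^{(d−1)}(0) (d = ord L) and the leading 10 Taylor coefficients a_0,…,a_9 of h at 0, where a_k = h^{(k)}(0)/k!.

f: a_k = 0, 4, 0, -64/3, 0, 1024/5, 0, -16384/7, 0, 262144/9, …
g: a_k = -3, -3, -9, -15, -33, -63, -129, -255, -513, -1023, …
f+g: L₀ = lclm(L_f,L_g), ord ≤ 2+1.
∫: right-multiply L₀ by Dx.
L = (96 - 384·x - 6912·x^2 - 15360·x^3 - 40704·x^4 - 12288·x^6)·Dx^2 + (-31 - 104·x + 392·x^2 - 736·x^3 - 14912·x^4 - 27904·x^5 - 3072·x^6 - 12288·x^7)·Dx^3 + (3 + 19·x + 128·x^2 + 152·x^3 + 1128·x^4 - 2496·x^5 - 2560·x^6 - 1024·x^7 - 2048·x^8)·Dx^4  (order 4).
h: a_k = 0, -3, 1/2, -3, -109/12, -33/5, 709/30, -129/7, -18169/56, -57, …
ICs: h(0) = 0, h′(0) = -3, h′′(0) = 1, h′′′(0) = -18.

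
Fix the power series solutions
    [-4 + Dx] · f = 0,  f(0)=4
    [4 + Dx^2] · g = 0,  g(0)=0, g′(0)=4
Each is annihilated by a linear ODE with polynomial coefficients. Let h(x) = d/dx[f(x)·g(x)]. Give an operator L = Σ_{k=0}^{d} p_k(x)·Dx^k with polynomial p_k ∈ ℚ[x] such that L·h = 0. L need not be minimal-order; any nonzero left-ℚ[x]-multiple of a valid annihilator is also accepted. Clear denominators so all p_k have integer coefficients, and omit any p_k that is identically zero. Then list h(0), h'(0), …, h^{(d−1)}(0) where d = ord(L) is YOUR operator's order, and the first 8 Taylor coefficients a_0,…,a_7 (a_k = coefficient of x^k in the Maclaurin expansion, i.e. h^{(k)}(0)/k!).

f: a_k = 4, 16, 32, 128/3, 128/3, 512/15, 1024/45, 4096/315, …
g: a_k = 0, 4, 0, -8/3, 0, 8/15, 0, -16/315, …
Product ⇒ symmetric product L₀, ord ≤ 2.
h=h₀': d/dx-closure on L₀ ⇒ L.
L = 20 - 8·Dx + Dx^2  (order 2).
h: a_k = 16, 128, 352, 512, 1312/3, 2816/15, -1856/45, -2048/15, …
ICs: h(0) = 16, h′(0) = 128.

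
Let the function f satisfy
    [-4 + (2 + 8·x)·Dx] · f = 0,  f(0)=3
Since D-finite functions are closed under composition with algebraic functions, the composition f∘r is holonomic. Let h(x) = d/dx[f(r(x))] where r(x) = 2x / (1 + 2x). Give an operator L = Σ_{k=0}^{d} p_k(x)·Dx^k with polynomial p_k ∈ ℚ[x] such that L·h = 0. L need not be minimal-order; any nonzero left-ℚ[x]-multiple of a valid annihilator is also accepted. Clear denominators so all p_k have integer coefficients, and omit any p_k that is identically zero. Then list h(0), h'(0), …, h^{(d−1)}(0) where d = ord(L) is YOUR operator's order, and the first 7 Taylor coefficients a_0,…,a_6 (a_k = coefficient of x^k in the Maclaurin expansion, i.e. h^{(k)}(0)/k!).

f: a_k = 3, 6, -6, 12, -30, 84, -252, …
Substitute x→r, Dx→(1/r')Dx; clear ⇒ L₀.
h=h₀': d/dx-closure on L₀ ⇒ L.
L = (-8 - 40·x) + (-1 - 12·x - 20·x^2)·Dx  (order 1).
h: a_k = 12, -96, 720, -5760, 48960, -433152, 3929856, …
ICs: h(0) = 12.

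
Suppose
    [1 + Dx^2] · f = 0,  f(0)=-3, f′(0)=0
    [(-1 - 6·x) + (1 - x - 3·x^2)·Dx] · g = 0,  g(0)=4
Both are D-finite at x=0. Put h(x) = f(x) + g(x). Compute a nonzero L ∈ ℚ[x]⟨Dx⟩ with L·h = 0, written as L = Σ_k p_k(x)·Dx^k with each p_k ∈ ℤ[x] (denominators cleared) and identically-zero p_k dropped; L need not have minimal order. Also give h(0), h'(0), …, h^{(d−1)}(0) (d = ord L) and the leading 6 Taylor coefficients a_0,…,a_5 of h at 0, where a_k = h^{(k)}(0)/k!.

f: a_k = -3, 0, 3/2, 0, -1/8, 0, …
g: a_k = 4, 4, 16, 28, 76, 160, …
f+g: L₀ = lclm(L_f,L_g), ord ≤ 2+1.
L = (-43 - 292·x - 307·x^2 - 624·x^3 - 45·x^4 - 54·x^5) + (9 + 7·x + 6·x^2 - 91·x^3 - 144·x^4 - 27·x^5 - 27·x^6)·Dx + (-43 - 292·x - 307·x^2 - 624·x^3 - 45·x^4 - 54·x^5)·Dx^2 + (9 + 7·x + 6·x^2 - 91·x^3 - 144·x^4 - 27·x^5 - 27·x^6)·Dx^3  (order 3).
h: a_k = 1, 4, 35/2, 28, 607/8, 160, …
ICs: h(0) = 1, h′(0) = 4, h′′(0) = 35.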